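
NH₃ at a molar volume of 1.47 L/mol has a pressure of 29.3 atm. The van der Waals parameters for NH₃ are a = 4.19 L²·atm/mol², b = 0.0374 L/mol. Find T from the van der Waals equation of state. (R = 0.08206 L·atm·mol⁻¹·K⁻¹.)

T ≈ 545.4 K

T = (P + a/V_m²)(V_m − b)/R
P + a/V_m² = 29.3 + 4.19/(1.47)² = 31.239 atm
V_m − b = 1.47 − 0.0374 = 1.4326 L/mol
T = (31.239)(1.4326)/0.08206 = 545.4 K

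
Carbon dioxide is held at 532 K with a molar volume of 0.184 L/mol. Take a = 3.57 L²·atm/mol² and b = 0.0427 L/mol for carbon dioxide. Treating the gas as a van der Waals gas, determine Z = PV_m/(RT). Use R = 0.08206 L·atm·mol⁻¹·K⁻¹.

P = RT/(V_m − b) − a/V_m² = (0.08206)(532)/(0.184 − 0.0427) − 3.57/(0.184)²
  = 43.656/0.14130 − 105.45 = 308.96 − 105.45 = 203.51 atm
Z = PV_m/(RT) = (203.51)(0.184)/((0.08206)(532)) = 37.446/43.656 = 0.8578

Z ≈ 0.8578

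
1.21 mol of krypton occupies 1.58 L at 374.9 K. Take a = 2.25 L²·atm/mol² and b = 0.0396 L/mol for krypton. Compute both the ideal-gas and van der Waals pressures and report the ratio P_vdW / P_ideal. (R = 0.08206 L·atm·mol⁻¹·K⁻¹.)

P_vdW / P_ideal ≈ 0.9753

Ideal: P_ideal = nRT/V = (1.21)(0.08206)(374.9)/1.58 = 23.5600 atm
vdW: P = nRT/(V − nb) − a n²/V² = 37.2248/1.53208 − 3.29423/2.49640 = 24.2969 − 1.31959 = 22.9773 atm
Ratio = 22.9773/23.5600 = 0.9753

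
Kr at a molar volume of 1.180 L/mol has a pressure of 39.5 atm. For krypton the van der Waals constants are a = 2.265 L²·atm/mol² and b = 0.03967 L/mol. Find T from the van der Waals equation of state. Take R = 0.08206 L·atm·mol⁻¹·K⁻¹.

T = (P + a/V_m²)(V_m − b)/R
P + a/V_m² = 39.5 + 2.265/(1.180)² = 41.127 atm
V_m − b = 1.180 − 0.03967 = 1.1403 L/mol
T = (41.127)(1.1403)/0.08206 = 571.5 K

T ≈ 571.5 K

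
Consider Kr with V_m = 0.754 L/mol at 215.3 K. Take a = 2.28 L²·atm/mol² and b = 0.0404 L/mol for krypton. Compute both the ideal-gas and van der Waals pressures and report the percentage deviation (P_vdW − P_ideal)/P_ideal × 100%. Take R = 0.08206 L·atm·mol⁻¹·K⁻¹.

-11.45 %

Ideal: P_ideal = RT/V_m = (0.08206)(215.3)/0.754 = 23.4317 atm
vdW: P = RT/(V_m − b) − a/V_m² = 17.6675/0.713600 − 2.28/0.568516 = 24.7583 − 4.01044 = 20.7479 atm
% deviation = (20.7479 − 23.4317)/23.4317 × 100% = -11.45%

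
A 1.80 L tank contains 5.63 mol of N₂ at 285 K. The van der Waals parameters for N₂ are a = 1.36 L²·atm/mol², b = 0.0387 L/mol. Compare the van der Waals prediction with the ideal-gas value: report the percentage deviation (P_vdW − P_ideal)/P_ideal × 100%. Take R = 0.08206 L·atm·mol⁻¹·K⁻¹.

-4.42 %

Ideal: P_ideal = nRT/V = (5.63)(0.08206)(285)/1.80 = 73.1497 atm
vdW: P = nRT/(V − nb) − a n²/V² = 131.669/1.58212 − 43.1078/3.24000 = 83.2231 − 13.3049 = 69.9182 atm
% deviation = (69.9182 − 73.1497)/73.1497 × 100% = -4.42%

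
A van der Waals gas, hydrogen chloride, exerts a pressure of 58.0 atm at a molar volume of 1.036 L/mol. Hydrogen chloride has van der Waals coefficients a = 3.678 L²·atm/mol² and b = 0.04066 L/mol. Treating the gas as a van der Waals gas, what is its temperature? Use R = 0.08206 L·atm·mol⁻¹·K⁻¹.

T ≈ 745.1 K

T = (P + a/V_m²)(V_m − b)/R
P + a/V_m² = 58.0 + 3.678/(1.036)² = 61.427 atm
V_m − b = 1.036 − 0.04066 = 0.99534 L/mol
T = (61.427)(0.99534)/0.08206 = 745.1 K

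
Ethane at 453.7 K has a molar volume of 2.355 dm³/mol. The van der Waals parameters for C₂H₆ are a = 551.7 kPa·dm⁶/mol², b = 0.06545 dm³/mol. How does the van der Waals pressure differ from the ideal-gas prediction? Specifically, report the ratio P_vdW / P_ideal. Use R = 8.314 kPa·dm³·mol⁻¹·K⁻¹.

P_vdW / P_ideal ≈ 0.9665

Ideal: P_ideal = RT/V_m = (8.314)(453.7)/2.355 = 1601.72 kPa
vdW: P = RT/(V_m − b) − a/V_m² = 3772.06/2.28955 − 551.7/5.54603 = 1647.51 − 99.4766 = 1548.03 kPa
Ratio = 1548.03/1601.72 = 0.9665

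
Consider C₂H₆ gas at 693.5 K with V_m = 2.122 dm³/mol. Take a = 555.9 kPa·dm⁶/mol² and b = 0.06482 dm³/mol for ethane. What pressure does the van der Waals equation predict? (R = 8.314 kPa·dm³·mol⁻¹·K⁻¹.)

P = RT/(V_m − b) − a/V_m²
RT/(V_m − b) = (8.314)(693.5)/(2.122 − 0.06482) = 5765.8/2.0572 = 2802.7 kPa
a/V_m² = 555.9/(2.122)² = 123.45 kPa
P = 2802.7 − 123.45 = 2679 kPa

P ≈ 2679 kPa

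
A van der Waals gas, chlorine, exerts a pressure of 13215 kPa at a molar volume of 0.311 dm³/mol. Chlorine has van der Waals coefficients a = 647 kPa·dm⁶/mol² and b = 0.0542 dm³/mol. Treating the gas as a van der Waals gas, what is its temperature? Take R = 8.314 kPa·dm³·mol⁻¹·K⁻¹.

T = (P + a/V_m²)(V_m − b)/R
P + a/V_m² = 13215 + 647/(0.311)² = 19904 kPa
V_m − b = 0.311 − 0.0542 = 0.25680 dm³/mol
T = (19904)(0.25680)/8.314 = 614.8 K

T ≈ 614.8 K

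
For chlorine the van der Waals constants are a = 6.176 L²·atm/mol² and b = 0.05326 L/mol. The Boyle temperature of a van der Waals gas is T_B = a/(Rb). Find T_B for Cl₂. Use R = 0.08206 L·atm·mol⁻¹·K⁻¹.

T_B ≈ 1413 K

For a van der Waals gas the second virial coefficient B₂ = b − a/(RT) vanishes at T_B = a/(Rb).
T_B = 6.176/(0.08206×0.05326) = 6.176/0.0043705 = 1413 K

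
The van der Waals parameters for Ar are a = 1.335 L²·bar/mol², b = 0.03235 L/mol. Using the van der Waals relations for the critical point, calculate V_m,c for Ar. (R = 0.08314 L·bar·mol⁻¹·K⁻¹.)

For a van der Waals gas, V_m,c = 3b.
V_m,c = 3×0.03235 = 0.09705 L/mol

V_m,c ≈ 0.09705 L/mol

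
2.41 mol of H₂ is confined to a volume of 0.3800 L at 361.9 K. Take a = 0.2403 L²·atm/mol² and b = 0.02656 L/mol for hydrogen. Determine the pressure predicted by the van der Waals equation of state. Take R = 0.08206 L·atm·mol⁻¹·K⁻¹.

P ≈ 216.8 atm

P = nRT/(V − nb) − a n²/V²
nRT/(V − nb) = (2.41)(0.08206)(361.9)/(0.3800 − 2.41×0.02656) = 71.571/0.31599 = 226.50 atm
a n²/V² = (0.2403)(2.41)²/(0.3800)² = 9.6654 atm
P = 226.50 − 9.6654 = 216.8 atm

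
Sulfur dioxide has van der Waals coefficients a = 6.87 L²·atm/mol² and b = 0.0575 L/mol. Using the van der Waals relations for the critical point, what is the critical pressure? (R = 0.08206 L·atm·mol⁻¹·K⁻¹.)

For a van der Waals gas, P_c = a/(27b²).
P_c = 6.87/(27×(0.0575)²) = 6.87/0.089269 = 76.96 atm

P_c ≈ 76.96 atm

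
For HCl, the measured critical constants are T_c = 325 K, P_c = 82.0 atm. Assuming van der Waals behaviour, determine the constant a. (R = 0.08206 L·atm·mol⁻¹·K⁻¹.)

From T_c = 8a/(27Rb) and P_c = a/(27b²): a = 27 R² T_c²/(64 P_c).
a = 27×(0.08206)²×(325)²/(64×82.0) = 19204/5248.0 = 3.659 L²·atm/mol²

a ≈ 3.659 L²·atm/mol²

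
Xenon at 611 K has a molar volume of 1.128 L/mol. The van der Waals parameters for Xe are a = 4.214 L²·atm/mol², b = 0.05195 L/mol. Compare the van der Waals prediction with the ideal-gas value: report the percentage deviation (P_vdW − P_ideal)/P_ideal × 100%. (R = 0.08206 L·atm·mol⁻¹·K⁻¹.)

Ideal: P_ideal = RT/V_m = (0.08206)(611)/1.128 = 44.4492 atm
vdW: P = RT/(V_m − b) − a/V_m² = 50.1387/1.07605 − 4.214/1.27238 = 46.5951 − 3.31190 = 43.2832 atm
% deviation = (43.2832 − 44.4492)/44.4492 × 100% = -2.62%

-2.62 %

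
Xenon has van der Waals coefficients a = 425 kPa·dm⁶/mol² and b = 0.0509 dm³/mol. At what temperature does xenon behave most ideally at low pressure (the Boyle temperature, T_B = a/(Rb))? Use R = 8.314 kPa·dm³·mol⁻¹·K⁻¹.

T_B ≈ 1004 K

For a van der Waals gas the second virial coefficient B₂ = b − a/(RT) vanishes at T_B = a/(Rb).
T_B = 425/(8.314×0.0509) = 425/0.42318 = 1004 K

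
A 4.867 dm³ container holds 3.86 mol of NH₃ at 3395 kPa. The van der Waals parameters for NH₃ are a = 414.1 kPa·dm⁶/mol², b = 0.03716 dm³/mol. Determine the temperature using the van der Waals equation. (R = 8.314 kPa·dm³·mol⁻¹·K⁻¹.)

T = (P + a n²/V²)(V − nb)/(nR)
P + a n²/V² = 3395 + (414.1)(3.86)²/(4.867)² = 3655.5 kPa
V − nb = 4.867 − (3.86)(0.03716) = 4.7236 dm³
T = (3655.5)(4.7236)/((3.86)(8.314)) = 538.0 K

T ≈ 538.0 K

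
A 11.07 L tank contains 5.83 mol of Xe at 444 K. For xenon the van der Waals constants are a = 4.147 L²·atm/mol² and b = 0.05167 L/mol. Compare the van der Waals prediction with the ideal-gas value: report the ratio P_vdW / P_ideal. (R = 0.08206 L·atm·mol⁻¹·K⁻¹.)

Ideal: P_ideal = nRT/V = (5.83)(0.08206)(444)/11.07 = 19.1883 atm
vdW: P = nRT/(V − nb) − a n²/V² = 212.414/10.7688 − 140.952/122.545 = 19.7249 − 1.15021 = 18.5747 atm
Ratio = 18.5747/19.1883 = 0.9680

P_vdW / P_ideal ≈ 0.9680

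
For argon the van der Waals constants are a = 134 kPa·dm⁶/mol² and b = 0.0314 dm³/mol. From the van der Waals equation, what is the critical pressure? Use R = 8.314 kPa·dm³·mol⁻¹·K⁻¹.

P_c ≈ 5034 kPa

For a van der Waals gas, P_c = a/(27b²).
P_c = 134/(27×(0.0314)²) = 134/0.026621 = 5034 kPa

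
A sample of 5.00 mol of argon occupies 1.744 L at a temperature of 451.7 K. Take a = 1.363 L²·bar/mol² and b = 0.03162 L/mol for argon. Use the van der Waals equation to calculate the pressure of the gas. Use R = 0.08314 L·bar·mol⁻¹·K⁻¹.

P ≈ 107.2 bar

P = nRT/(V − nb) − a n²/V²
nRT/(V − nb) = (5.00)(0.08314)(451.7)/(1.744 − 5.00×0.03162) = 187.77/1.5859 = 118.40 bar
a n²/V² = (1.363)(5.00)²/(1.744)² = 11.203 bar
P = 118.40 − 11.203 = 107.2 bar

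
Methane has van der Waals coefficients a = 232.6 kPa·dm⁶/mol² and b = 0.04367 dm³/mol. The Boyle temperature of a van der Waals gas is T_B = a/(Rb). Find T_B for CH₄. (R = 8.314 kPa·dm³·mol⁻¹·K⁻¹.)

T_B ≈ 640.6 K

For a van der Waals gas the second virial coefficient B₂ = b − a/(RT) vanishes at T_B = a/(Rb).
T_B = 232.6/(8.314×0.04367) = 232.6/0.36307 = 640.6 K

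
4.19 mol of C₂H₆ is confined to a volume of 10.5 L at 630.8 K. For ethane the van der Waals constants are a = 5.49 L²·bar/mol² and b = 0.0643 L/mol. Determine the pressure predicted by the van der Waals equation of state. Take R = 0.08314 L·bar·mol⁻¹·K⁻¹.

P ≈ 20.60 bar

P = nRT/(V − nb) − a n²/V²
nRT/(V − nb) = (4.19)(0.08314)(630.8)/(10.5 − 4.19×0.0643) = 219.74/10.231 = 21.478 bar
a n²/V² = (5.49)(4.19)²/(10.5)² = 0.87422 bar
P = 21.478 − 0.87422 = 20.60 bar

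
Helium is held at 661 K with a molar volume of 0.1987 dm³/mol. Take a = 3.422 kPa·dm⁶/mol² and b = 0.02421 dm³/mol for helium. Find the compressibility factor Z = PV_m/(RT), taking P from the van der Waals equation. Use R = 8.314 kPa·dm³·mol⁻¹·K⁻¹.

Z ≈ 1.136

P = RT/(V_m − b) − a/V_m² = (8.314)(661)/(0.1987 − 0.02421) − 3.422/(0.1987)²
  = 5495.6/0.17449 − 86.673 = 31495 − 86.673 = 31408 kPa
Z = PV_m/(RT) = (31408)(0.1987)/((8.314)(661)) = 6240.8/5495.6 = 1.136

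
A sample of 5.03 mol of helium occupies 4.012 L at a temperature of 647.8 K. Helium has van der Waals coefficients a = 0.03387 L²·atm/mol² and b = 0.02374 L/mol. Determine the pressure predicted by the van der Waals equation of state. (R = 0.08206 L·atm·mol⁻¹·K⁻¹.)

P = nRT/(V − nb) − a n²/V²
nRT/(V − nb) = (5.03)(0.08206)(647.8)/(4.012 − 5.03×0.02374) = 267.39/3.8926 = 68.692 atm
a n²/V² = (0.03387)(5.03)²/(4.012)² = 0.053239 atm
P = 68.692 − 0.053239 = 68.64 atm

P ≈ 68.64 atm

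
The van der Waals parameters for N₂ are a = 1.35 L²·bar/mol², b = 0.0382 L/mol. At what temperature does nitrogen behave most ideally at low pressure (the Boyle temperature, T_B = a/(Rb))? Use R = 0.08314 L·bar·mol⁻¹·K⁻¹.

T_B ≈ 425.1 K

For a van der Waals gas the second virial coefficient B₂ = b − a/(RT) vanishes at T_B = a/(Rb).
T_B = 1.35/(0.08314×0.0382) = 1.35/0.0031759 = 425.1 K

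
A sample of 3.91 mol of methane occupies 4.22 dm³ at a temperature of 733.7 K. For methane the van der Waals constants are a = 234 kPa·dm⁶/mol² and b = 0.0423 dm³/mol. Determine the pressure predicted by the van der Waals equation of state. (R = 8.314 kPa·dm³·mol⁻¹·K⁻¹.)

P ≈ 5682 kPa

P = nRT/(V − nb) − a n²/V²
nRT/(V − nb) = (3.91)(8.314)(733.7)/(4.22 − 3.91×0.0423) = 23851/4.0546 = 5882.5 kPa
a n²/V² = (234)(3.91)²/(4.22)² = 200.88 kPa
P = 5882.5 − 200.88 = 5682 kPa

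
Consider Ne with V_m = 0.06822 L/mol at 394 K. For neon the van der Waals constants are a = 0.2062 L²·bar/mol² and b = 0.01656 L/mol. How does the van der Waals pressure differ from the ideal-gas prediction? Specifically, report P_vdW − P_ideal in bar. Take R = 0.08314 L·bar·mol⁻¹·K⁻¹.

Ideal: P_ideal = RT/V_m = (0.08314)(394)/0.06822 = 480.169 bar
vdW: P = RT/(V_m − b) − a/V_m² = 32.7572/0.0516600 − 0.2062/0.00465397 = 634.092 − 44.3063 = 589.786 bar
ΔP = 589.786 − 480.169 = 109.6 bar

ΔP ≈ 109.6 bar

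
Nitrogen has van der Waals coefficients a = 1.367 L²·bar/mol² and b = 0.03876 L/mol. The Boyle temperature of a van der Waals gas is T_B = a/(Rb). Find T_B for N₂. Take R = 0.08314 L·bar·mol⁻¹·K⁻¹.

For a van der Waals gas the second virial coefficient B₂ = b − a/(RT) vanishes at T_B = a/(Rb).
T_B = 1.367/(0.08314×0.03876) = 1.367/0.0032225 = 424.2 K

T_B ≈ 424.2 K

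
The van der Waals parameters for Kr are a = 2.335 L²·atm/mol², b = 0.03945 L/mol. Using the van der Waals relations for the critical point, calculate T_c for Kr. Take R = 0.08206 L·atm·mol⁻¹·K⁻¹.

T_c ≈ 213.7 K

For a van der Waals gas, T_c = 8a/(27Rb).
T_c = 8×2.335/(27×0.08206×0.03945) = 18.680/0.087406 = 213.7 K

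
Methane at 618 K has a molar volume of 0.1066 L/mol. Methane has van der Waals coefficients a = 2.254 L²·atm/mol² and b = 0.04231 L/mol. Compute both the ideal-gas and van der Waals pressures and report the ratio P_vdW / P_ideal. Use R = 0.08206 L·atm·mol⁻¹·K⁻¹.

Ideal: P_ideal = RT/V_m = (0.08206)(618)/0.1066 = 475.732 atm
vdW: P = RT/(V_m − b) − a/V_m² = 50.7131/0.0642900 − 2.254/0.0113636 = 788.818 − 198.353 = 590.465 atm
Ratio = 590.465/475.732 = 1.241

P_vdW / P_ideal ≈ 1.241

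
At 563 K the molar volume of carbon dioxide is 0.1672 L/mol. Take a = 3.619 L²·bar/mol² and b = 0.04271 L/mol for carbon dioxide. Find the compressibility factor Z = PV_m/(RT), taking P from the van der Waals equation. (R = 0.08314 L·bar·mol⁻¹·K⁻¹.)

P = RT/(V_m − b) − a/V_m² = (0.08314)(563)/(0.1672 − 0.04271) − 3.619/(0.1672)²
  = 46.808/0.12449 − 129.45 = 376.00 − 129.45 = 246.55 bar
Z = PV_m/(RT) = (246.55)(0.1672)/((0.08314)(563)) = 41.223/46.808 = 0.8807

Z ≈ 0.8807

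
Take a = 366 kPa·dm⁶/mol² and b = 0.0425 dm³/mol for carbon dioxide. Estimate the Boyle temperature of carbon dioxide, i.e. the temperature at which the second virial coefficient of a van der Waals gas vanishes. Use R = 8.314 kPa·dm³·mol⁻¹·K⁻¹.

For a van der Waals gas the second virial coefficient B₂ = b − a/(RT) vanishes at T_B = a/(Rb).
T_B = 366/(8.314×0.0425) = 366/0.35335 = 1036 K

T_B ≈ 1036 K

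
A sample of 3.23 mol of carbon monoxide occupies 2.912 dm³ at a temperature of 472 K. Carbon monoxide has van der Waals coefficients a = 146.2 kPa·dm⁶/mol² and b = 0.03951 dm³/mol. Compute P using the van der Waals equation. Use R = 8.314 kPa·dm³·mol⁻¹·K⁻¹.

P ≈ 4372 kPa

P = nRT/(V − nb) − a n²/V²
nRT/(V − nb) = (3.23)(8.314)(472)/(2.912 − 3.23×0.03951) = 12675/2.7844 = 4552.1 kPa
a n²/V² = (146.2)(3.23)²/(2.912)² = 179.87 kPa
P = 4552.1 − 179.87 = 4372 kPa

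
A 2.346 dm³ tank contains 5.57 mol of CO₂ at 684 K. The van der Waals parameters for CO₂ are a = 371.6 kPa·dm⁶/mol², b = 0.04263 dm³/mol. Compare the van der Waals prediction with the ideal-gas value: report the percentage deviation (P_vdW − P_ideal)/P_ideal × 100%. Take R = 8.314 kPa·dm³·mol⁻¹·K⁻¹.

-4.25 %

Ideal: P_ideal = nRT/V = (5.57)(8.314)(684)/2.346 = 13501.9 kPa
vdW: P = nRT/(V − nb) − a n²/V² = 31675.3/2.10855 − 11528.9/5.50372 = 15022.3 − 2094.75 = 12927.6 kPa
% deviation = (12927.6 − 13501.9)/13501.9 × 100% = -4.25%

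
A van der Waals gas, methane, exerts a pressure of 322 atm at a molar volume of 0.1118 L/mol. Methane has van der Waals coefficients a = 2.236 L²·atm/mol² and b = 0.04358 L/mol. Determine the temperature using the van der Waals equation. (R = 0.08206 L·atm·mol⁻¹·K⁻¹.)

T ≈ 416.4 K

T = (P + a/V_m²)(V_m − b)/R
P + a/V_m² = 322 + 2.236/(0.1118)² = 500.89 atm
V_m − b = 0.1118 − 0.04358 = 0.068220 L/mol
T = (500.89)(0.068220)/0.08206 = 416.4 K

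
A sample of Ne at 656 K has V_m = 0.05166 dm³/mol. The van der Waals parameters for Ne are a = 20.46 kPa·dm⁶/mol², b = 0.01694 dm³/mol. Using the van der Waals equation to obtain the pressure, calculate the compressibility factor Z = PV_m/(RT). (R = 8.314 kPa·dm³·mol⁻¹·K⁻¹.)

P = RT/(V_m − b) − a/V_m² = (8.314)(656)/(0.05166 − 0.01694) − 20.46/(0.05166)²
  = 5454.0/0.034720 − 7666.5 = 157085 − 7666.5 = 149419 kPa
Z = PV_m/(RT) = (149419)(0.05166)/((8.314)(656)) = 7719.0/5454.0 = 1.415

Z ≈ 1.415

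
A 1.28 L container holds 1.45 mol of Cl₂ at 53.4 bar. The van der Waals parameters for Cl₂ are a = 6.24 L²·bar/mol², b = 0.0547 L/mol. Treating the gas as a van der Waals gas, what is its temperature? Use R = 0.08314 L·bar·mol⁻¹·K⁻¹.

T = (P + a n²/V²)(V − nb)/(nR)
P + a n²/V² = 53.4 + (6.24)(1.45)²/(1.28)² = 61.408 bar
V − nb = 1.28 − (1.45)(0.0547) = 1.2007 L
T = (61.408)(1.2007)/((1.45)(0.08314)) = 611.6 K

T ≈ 611.6 K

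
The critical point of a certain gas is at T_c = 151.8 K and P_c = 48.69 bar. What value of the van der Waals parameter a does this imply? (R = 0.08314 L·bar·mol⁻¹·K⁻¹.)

a ≈ 1.380 L²·bar/mol²

From T_c = 8a/(27Rb) and P_c = a/(27b²): a = 27 R² T_c²/(64 P_c).
a = 27×(0.08314)²×(151.8)²/(64×48.69) = 4300.6/3116.2 = 1.380 L²·bar/mol²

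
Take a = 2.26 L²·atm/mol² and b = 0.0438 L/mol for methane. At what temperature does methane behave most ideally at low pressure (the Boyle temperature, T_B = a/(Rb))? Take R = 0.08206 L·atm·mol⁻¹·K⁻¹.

T_B ≈ 628.8 K

For a van der Waals gas the second virial coefficient B₂ = b − a/(RT) vanishes at T_B = a/(Rb).
T_B = 2.26/(0.08206×0.0438) = 2.26/0.0035942 = 628.8 K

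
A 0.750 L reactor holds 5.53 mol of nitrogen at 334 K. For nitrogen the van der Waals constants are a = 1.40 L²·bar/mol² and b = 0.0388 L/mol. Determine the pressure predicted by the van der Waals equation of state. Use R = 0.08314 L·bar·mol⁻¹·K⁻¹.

P = nRT/(V − nb) − a n²/V²
nRT/(V − nb) = (5.53)(0.08314)(334)/(0.750 − 5.53×0.0388) = 153.56/0.53544 = 286.79 bar
a n²/V² = (1.40)(5.53)²/(0.750)² = 76.112 bar
P = 286.79 − 76.112 = 210.7 bar

P ≈ 210.7 bar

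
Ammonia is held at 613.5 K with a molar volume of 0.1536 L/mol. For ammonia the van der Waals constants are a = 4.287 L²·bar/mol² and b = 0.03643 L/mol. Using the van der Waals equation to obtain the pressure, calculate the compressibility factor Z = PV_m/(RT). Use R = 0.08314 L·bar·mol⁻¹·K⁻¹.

Z ≈ 0.7637

P = RT/(V_m − b) − a/V_m² = (0.08314)(613.5)/(0.1536 − 0.03643) − 4.287/(0.1536)²
  = 51.006/0.11717 − 181.71 = 435.32 − 181.71 = 253.61 bar
Z = PV_m/(RT) = (253.61)(0.1536)/((0.08314)(613.5)) = 38.954/51.006 = 0.7637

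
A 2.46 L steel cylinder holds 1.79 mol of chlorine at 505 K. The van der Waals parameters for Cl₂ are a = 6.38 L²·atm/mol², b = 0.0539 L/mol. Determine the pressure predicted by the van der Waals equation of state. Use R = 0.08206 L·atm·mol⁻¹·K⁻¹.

P ≈ 28.01 atm

P = nRT/(V − nb) − a n²/V²
nRT/(V − nb) = (1.79)(0.08206)(505)/(2.46 − 1.79×0.0539) = 74.178/2.3635 = 31.385 atm
a n²/V² = (6.38)(1.79)²/(2.46)² = 3.3780 atm
P = 31.385 − 3.3780 = 28.01 atm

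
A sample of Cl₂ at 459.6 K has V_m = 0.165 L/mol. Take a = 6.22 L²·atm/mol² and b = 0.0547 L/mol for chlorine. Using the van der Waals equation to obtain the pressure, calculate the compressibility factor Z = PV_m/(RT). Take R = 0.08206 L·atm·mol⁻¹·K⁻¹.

Z ≈ 0.4964

P = RT/(V_m − b) − a/V_m² = (0.08206)(459.6)/(0.165 − 0.0547) − 6.22/(0.165)²
  = 37.715/0.11030 − 228.47 = 341.93 − 228.47 = 113.46 atm
Z = PV_m/(RT) = (113.46)(0.165)/((0.08206)(459.6)) = 18.721/37.715 = 0.4964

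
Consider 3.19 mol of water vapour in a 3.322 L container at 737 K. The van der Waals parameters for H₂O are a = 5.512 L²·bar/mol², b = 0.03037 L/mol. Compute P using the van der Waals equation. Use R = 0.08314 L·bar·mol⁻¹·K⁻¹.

P = nRT/(V − nb) − a n²/V²
nRT/(V − nb) = (3.19)(0.08314)(737)/(3.322 − 3.19×0.03037) = 195.46/3.2251 = 60.606 bar
a n²/V² = (5.512)(3.19)²/(3.322)² = 5.0827 bar
P = 60.606 − 5.0827 = 55.52 bar

P ≈ 55.52 bar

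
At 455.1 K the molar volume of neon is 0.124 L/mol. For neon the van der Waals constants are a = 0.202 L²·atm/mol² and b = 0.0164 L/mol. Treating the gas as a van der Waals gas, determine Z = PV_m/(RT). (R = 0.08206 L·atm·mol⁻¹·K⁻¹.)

P = RT/(V_m − b) − a/V_m² = (0.08206)(455.1)/(0.124 − 0.0164) − 0.202/(0.124)²
  = 37.346/0.10760 − 13.137 = 347.08 − 13.137 = 333.94 atm
Z = PV_m/(RT) = (333.94)(0.124)/((0.08206)(455.1)) = 41.409/37.346 = 1.109

Z ≈ 1.109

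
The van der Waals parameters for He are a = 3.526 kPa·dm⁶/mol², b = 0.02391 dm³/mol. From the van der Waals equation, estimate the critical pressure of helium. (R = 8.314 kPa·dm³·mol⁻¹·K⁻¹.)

For a van der Waals gas, P_c = a/(27b²).
P_c = 3.526/(27×(0.02391)²) = 3.526/0.015436 = 228.4 kPa

P_c ≈ 228.4 kPa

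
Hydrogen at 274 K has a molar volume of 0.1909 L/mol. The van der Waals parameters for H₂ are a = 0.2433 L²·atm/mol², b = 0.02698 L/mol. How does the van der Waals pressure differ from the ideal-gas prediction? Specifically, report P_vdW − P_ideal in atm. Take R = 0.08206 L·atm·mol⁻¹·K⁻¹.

Ideal: P_ideal = RT/V_m = (0.08206)(274)/0.1909 = 117.781 atm
vdW: P = RT/(V_m − b) − a/V_m² = 22.4844/0.163920 − 0.2433/0.0364428 = 137.167 − 6.67622 = 130.491 atm
ΔP = 130.491 − 117.781 = 12.71 atm

ΔP ≈ 12.71 atm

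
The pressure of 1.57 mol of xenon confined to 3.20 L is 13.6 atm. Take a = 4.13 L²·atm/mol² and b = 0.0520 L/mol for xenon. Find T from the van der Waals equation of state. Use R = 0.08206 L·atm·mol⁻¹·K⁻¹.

T = (P + a n²/V²)(V − nb)/(nR)
P + a n²/V² = 13.6 + (4.13)(1.57)²/(3.20)² = 14.594 atm
V − nb = 3.20 − (1.57)(0.0520) = 3.1184 L
T = (14.594)(3.1184)/((1.57)(0.08206)) = 353.2 K

T ≈ 353.2 K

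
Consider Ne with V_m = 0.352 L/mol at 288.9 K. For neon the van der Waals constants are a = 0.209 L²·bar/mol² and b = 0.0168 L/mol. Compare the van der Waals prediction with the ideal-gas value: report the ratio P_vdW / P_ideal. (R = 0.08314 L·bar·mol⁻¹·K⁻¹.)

Ideal: P_ideal = RT/V_m = (0.08314)(288.9)/0.352 = 68.2362 bar
vdW: P = RT/(V_m − b) − a/V_m² = 24.0191/0.335200 − 0.209/0.123904 = 71.6560 − 1.68679 = 69.9692 bar
Ratio = 69.9692/68.2362 = 1.025

P_vdW / P_ideal ≈ 1.025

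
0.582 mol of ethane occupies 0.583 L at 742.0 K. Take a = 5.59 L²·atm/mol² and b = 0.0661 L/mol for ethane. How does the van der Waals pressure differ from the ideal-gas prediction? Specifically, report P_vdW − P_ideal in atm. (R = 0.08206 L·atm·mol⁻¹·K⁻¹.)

Ideal: P_ideal = nRT/V = (0.582)(0.08206)(742.0)/0.583 = 60.7841 atm
vdW: P = nRT/(V − nb) − a n²/V² = 35.4371/0.544530 − 1.89347/0.339889 = 65.0783 − 5.57085 = 59.5075 atm
ΔP = 59.5075 − 60.7841 = -1.277 atm

ΔP ≈ -1.277 atm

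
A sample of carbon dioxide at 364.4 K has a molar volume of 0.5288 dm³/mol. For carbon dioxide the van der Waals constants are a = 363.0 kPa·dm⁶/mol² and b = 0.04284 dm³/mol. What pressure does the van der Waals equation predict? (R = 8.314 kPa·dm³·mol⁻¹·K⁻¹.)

P ≈ 4936 kPa

P = RT/(V_m − b) − a/V_m²
RT/(V_m − b) = (8.314)(364.4)/(0.5288 − 0.04284) = 3029.6/0.48596 = 6234.3 kPa
a/V_m² = 363.0/(0.5288)² = 1298.1 kPa
P = 6234.3 − 1298.1 = 4936 kPa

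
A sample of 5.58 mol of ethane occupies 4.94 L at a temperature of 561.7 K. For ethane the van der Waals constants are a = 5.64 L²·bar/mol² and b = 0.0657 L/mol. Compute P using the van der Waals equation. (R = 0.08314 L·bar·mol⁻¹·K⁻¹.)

P = nRT/(V − nb) − a n²/V²
nRT/(V − nb) = (5.58)(0.08314)(561.7)/(4.94 − 5.58×0.0657) = 260.58/4.5734 = 56.977 bar
a n²/V² = (5.64)(5.58)²/(4.94)² = 7.1960 bar
P = 56.977 − 7.1960 = 49.78 bar

P ≈ 49.78 bar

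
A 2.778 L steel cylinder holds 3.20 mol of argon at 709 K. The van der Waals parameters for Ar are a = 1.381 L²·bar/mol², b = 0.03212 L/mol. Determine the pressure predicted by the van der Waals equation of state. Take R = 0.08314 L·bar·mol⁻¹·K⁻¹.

P = nRT/(V − nb) − a n²/V²
nRT/(V − nb) = (3.20)(0.08314)(709)/(2.778 − 3.20×0.03212) = 188.63/2.6752 = 70.511 bar
a n²/V² = (1.381)(3.20)²/(2.778)² = 1.8324 bar
P = 70.511 − 1.8324 = 68.68 bar

P ≈ 68.68 bar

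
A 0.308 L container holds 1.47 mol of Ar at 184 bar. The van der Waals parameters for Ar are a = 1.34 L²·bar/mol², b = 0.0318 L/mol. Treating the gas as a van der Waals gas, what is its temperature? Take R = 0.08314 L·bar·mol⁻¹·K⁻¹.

T ≈ 458.6 K

T = (P + a n²/V²)(V − nb)/(nR)
P + a n²/V² = 184 + (1.34)(1.47)²/(0.308)² = 214.52 bar
V − nb = 0.308 − (1.47)(0.0318) = 0.26125 L
T = (214.52)(0.26125)/((1.47)(0.08314)) = 458.6 K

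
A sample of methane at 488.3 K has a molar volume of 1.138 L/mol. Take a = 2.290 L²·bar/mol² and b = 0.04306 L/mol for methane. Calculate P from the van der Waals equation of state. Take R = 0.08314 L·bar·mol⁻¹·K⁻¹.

P ≈ 35.31 bar

P = RT/(V_m − b) − a/V_m²
RT/(V_m − b) = (0.08314)(488.3)/(1.138 − 0.04306) = 40.597/1.0949 = 37.078 bar
a/V_m² = 2.290/(1.138)² = 1.7683 bar
P = 37.078 − 1.7683 = 35.31 bar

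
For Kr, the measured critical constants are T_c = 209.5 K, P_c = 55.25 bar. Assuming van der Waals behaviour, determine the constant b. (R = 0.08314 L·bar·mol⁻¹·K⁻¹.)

From T_c = 8a/(27Rb) and P_c = a/(27b²): b = R T_c/(8 P_c).
b = (0.08314)(209.5)/(8×55.25) = 17.418/442.00 = 0.03941 L/mol

b ≈ 0.03941 L/mol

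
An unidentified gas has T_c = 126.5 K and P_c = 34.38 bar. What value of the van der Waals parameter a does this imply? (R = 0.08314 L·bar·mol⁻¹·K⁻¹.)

From T_c = 8a/(27Rb) and P_c = a/(27b²): a = 27 R² T_c²/(64 P_c).
a = 27×(0.08314)²×(126.5)²/(64×34.38) = 2986.5/2200.3 = 1.357 L²·bar/mol²

a ≈ 1.357 L²·bar/mol²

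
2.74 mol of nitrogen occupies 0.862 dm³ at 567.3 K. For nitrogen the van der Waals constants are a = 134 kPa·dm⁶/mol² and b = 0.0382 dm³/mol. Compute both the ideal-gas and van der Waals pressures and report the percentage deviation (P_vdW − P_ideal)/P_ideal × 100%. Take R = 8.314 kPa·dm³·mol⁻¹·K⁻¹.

4.79 %

Ideal: P_ideal = nRT/V = (2.74)(8.314)(567.3)/0.862 = 14992.2 kPa
vdW: P = nRT/(V − nb) − a n²/V² = 12923.3/0.757332 − 1006.02/0.743044 = 17064.2 − 1353.92 = 15710.3 kPa
% deviation = (15710.3 − 14992.2)/14992.2 × 100% = 4.79%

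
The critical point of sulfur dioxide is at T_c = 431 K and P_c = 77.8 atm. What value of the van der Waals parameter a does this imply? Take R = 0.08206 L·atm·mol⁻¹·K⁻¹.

a ≈ 6.783 L²·atm/mol²

From T_c = 8a/(27Rb) and P_c = a/(27b²): a = 27 R² T_c²/(64 P_c).
a = 27×(0.08206)²×(431)²/(64×77.8) = 33774/4979.2 = 6.783 L²·atm/mol²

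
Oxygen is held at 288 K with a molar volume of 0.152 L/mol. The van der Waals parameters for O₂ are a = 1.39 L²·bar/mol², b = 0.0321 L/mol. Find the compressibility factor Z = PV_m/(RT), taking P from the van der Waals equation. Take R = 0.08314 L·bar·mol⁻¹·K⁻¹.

P = RT/(V_m − b) − a/V_m² = (0.08314)(288)/(0.152 − 0.0321) − 1.39/(0.152)²
  = 23.944/0.11990 − 60.163 = 199.70 − 60.163 = 139.54 bar
Z = PV_m/(RT) = (139.54)(0.152)/((0.08314)(288)) = 21.210/23.944 = 0.8858

Z ≈ 0.8858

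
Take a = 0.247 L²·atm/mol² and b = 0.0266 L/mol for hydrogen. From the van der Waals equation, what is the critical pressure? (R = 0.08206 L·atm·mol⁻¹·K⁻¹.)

For a van der Waals gas, P_c = a/(27b²).
P_c = 0.247/(27×(0.0266)²) = 0.247/0.019104 = 12.93 atm

P_c ≈ 12.93 atm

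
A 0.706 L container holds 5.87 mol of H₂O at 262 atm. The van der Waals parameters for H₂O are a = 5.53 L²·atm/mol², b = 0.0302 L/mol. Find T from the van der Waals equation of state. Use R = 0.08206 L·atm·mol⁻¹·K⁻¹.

T = (P + a n²/V²)(V − nb)/(nR)
P + a n²/V² = 262 + (5.53)(5.87)²/(0.706)² = 644.29 atm
V − nb = 0.706 − (5.87)(0.0302) = 0.52873 L
T = (644.29)(0.52873)/((5.87)(0.08206)) = 707.2 K

T ≈ 707.2 K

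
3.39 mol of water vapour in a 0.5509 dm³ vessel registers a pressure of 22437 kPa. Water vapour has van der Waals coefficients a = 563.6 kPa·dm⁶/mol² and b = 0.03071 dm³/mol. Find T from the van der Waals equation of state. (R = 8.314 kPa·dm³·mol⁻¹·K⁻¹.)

T ≈ 694.0 K

T = (P + a n²/V²)(V − nb)/(nR)
P + a n²/V² = 22437 + (563.6)(3.39)²/(0.5509)² = 43778 kPa
V − nb = 0.5509 − (3.39)(0.03071) = 0.44679 dm³
T = (43778)(0.44679)/((3.39)(8.314)) = 694.0 K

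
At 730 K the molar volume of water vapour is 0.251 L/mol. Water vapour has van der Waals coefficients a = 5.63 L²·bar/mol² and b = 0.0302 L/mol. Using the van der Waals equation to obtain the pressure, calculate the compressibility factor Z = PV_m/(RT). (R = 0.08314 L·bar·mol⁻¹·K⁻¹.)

P = RT/(V_m − b) − a/V_m² = (0.08314)(730)/(0.251 − 0.0302) − 5.63/(0.251)²
  = 60.692/0.22080 − 89.364 = 274.87 − 89.364 = 185.51 bar
Z = PV_m/(RT) = (185.51)(0.251)/((0.08314)(730)) = 46.563/60.692 = 0.7672

Z ≈ 0.7672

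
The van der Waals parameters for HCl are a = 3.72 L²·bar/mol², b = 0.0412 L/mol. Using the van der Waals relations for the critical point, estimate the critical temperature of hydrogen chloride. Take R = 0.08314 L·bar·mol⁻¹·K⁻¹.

T_c ≈ 321.8 K

For a van der Waals gas, T_c = 8a/(27Rb).
T_c = 8×3.72/(27×0.08314×0.0412) = 29.760/0.092485 = 321.8 K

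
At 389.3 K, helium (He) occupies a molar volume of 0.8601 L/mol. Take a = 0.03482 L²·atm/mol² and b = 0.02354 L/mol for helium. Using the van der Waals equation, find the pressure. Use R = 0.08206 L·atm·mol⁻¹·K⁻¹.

P = RT/(V_m − b) − a/V_m²
RT/(V_m − b) = (0.08206)(389.3)/(0.8601 − 0.02354) = 31.946/0.83656 = 38.187 atm
a/V_m² = 0.03482/(0.8601)² = 0.047069 atm
P = 38.187 − 0.047069 = 38.14 atm

P ≈ 38.14 atm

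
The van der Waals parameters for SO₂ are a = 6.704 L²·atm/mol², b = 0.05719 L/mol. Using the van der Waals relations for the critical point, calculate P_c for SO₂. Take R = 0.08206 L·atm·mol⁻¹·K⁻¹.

P_c ≈ 75.92 atm

For a van der Waals gas, P_c = a/(27b²).
P_c = 6.704/(27×(0.05719)²) = 6.704/0.088309 = 75.92 atm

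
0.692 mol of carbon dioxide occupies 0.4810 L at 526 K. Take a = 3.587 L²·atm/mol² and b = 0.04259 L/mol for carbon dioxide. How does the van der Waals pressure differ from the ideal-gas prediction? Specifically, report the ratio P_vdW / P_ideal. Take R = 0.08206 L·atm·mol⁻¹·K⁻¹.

Ideal: P_ideal = nRT/V = (0.692)(0.08206)(526)/0.4810 = 62.0981 atm
vdW: P = nRT/(V − nb) − a n²/V² = 29.8692/0.451528 − 1.71769/0.231361 = 66.1514 − 7.42428 = 58.7271 atm
Ratio = 58.7271/62.0981 = 0.9457

P_vdW / P_ideal ≈ 0.9457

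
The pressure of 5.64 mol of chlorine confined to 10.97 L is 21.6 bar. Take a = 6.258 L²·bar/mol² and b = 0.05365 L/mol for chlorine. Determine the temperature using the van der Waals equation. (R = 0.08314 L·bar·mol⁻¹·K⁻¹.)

T ≈ 529.0 K

T = (P + a n²/V²)(V − nb)/(nR)
P + a n²/V² = 21.6 + (6.258)(5.64)²/(10.97)² = 23.254 bar
V − nb = 10.97 − (5.64)(0.05365) = 10.667 L
T = (23.254)(10.667)/((5.64)(0.08314)) = 529.0 K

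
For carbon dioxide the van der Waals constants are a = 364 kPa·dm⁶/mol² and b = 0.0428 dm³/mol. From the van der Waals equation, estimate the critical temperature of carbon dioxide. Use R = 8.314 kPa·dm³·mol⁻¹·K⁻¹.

T_c ≈ 303.1 K

For a van der Waals gas, T_c = 8a/(27Rb).
T_c = 8×364/(27×8.314×0.0428) = 2912.0/9.6077 = 303.1 K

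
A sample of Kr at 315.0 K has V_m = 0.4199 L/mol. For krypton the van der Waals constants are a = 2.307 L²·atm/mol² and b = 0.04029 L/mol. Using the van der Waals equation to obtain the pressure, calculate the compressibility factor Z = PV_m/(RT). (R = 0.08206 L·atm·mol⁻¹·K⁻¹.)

P = RT/(V_m − b) − a/V_m² = (0.08206)(315.0)/(0.4199 − 0.04029) − 2.307/(0.4199)²
  = 25.849/0.37961 − 13.084 = 68.094 − 13.084 = 55.010 atm
Z = PV_m/(RT) = (55.010)(0.4199)/((0.08206)(315.0)) = 23.099/25.849 = 0.8936

Z ≈ 0.8936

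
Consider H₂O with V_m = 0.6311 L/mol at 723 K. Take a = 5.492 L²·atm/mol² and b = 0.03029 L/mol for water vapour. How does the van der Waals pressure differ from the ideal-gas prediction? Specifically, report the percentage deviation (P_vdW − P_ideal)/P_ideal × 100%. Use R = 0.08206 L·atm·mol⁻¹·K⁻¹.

-9.63 %

Ideal: P_ideal = RT/V_m = (0.08206)(723)/0.6311 = 94.0095 atm
vdW: P = RT/(V_m − b) − a/V_m² = 59.3294/0.600810 − 5.492/0.398287 = 98.7490 − 13.7891 = 84.9599 atm
% deviation = (84.9599 − 94.0095)/94.0095 × 100% = -9.63%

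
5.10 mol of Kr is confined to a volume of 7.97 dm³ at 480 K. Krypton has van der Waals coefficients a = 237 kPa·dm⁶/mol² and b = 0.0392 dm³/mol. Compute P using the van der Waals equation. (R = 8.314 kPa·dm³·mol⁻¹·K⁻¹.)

P ≈ 2522 kPa

P = nRT/(V − nb) − a n²/V²
nRT/(V − nb) = (5.10)(8.314)(480)/(7.97 − 5.10×0.0392) = 20353/7.7701 = 2619.4 kPa
a n²/V² = (237)(5.10)²/(7.97)² = 97.045 kPa
P = 2619.4 − 97.045 = 2522 kPa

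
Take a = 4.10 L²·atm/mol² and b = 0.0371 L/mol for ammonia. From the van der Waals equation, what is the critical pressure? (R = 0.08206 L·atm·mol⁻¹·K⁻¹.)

For a van der Waals gas, P_c = a/(27b²).
P_c = 4.10/(27×(0.0371)²) = 4.10/0.037163 = 110.3 atm

P_c ≈ 110.3 atm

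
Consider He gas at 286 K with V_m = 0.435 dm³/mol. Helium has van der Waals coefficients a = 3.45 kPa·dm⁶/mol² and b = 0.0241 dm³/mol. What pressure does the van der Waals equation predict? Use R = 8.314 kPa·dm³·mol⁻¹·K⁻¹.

P = RT/(V_m − b) − a/V_m²
RT/(V_m − b) = (8.314)(286)/(0.435 − 0.0241) = 2377.8/0.41090 = 5786.8 kPa
a/V_m² = 3.45/(0.435)² = 18.232 kPa
P = 5786.8 − 18.232 = 5769 kPa

P ≈ 5769 kPa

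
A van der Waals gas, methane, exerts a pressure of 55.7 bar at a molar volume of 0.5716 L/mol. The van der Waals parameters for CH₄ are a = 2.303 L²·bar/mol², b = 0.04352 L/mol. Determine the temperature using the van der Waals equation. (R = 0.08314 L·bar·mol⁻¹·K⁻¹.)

T = (P + a/V_m²)(V_m − b)/R
P + a/V_m² = 55.7 + 2.303/(0.5716)² = 62.749 bar
V_m − b = 0.5716 − 0.04352 = 0.52808 L/mol
T = (62.749)(0.52808)/0.08314 = 398.6 K

T ≈ 398.6 K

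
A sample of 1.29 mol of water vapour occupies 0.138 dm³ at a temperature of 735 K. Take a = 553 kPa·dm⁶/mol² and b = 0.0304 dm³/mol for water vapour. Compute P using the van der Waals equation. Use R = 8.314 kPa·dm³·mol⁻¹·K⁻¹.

P ≈ 31477 kPa

P = nRT/(V − nb) − a n²/V²
nRT/(V − nb) = (1.29)(8.314)(735)/(0.138 − 1.29×0.0304) = 7882.9/0.098784 = 79799 kPa
a n²/V² = (553)(1.29)²/(0.138)² = 48322 kPa
P = 79799 − 48322 = 31477 kPa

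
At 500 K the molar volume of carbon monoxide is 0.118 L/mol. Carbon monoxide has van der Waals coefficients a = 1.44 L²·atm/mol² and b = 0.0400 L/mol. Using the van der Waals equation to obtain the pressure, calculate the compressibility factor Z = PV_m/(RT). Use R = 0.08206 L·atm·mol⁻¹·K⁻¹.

P = RT/(V_m − b) − a/V_m² = (0.08206)(500)/(0.118 − 0.0400) − 1.44/(0.118)²
  = 41.030/0.078000 − 103.42 = 526.03 − 103.42 = 422.61 atm
Z = PV_m/(RT) = (422.61)(0.118)/((0.08206)(500)) = 49.868/41.030 = 1.215

Z ≈ 1.215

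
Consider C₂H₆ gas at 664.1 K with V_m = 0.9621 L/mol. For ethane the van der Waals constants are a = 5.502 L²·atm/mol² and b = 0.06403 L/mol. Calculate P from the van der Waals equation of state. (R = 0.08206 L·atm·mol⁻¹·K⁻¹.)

P ≈ 54.74 atm

P = RT/(V_m − b) − a/V_m²
RT/(V_m − b) = (0.08206)(664.1)/(0.9621 − 0.06403) = 54.496/0.89807 = 60.681 atm
a/V_m² = 5.502/(0.9621)² = 5.9440 atm
P = 60.681 − 5.9440 = 54.74 atm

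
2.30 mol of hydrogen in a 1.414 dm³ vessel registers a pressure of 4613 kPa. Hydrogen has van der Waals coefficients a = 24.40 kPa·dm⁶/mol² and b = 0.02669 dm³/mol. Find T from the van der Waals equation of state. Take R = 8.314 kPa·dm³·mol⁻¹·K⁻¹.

T = (P + a n²/V²)(V − nb)/(nR)
P + a n²/V² = 4613 + (24.40)(2.30)²/(1.414)² = 4677.6 kPa
V − nb = 1.414 − (2.30)(0.02669) = 1.3526 dm³
T = (4677.6)(1.3526)/((2.30)(8.314)) = 330.9 K

T ≈ 330.9 K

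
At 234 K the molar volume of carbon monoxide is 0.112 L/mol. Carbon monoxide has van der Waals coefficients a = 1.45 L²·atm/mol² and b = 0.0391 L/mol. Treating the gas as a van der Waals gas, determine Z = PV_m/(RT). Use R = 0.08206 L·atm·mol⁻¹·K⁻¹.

Z ≈ 0.8621

P = RT/(V_m − b) − a/V_m² = (0.08206)(234)/(0.112 − 0.0391) − 1.45/(0.112)²
  = 19.202/0.072900 − 115.59 = 263.40 − 115.59 = 147.81 atm
Z = PV_m/(RT) = (147.81)(0.112)/((0.08206)(234)) = 16.555/19.202 = 0.8621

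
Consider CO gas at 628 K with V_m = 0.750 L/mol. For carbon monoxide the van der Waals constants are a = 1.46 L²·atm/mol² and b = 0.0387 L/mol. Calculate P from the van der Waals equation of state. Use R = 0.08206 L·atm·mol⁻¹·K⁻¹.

P = RT/(V_m − b) − a/V_m²
RT/(V_m − b) = (0.08206)(628)/(0.750 − 0.0387) = 51.534/0.71130 = 72.450 atm
a/V_m² = 1.46/(0.750)² = 2.5956 atm
P = 72.450 − 2.5956 = 69.85 atm

P ≈ 69.85 atm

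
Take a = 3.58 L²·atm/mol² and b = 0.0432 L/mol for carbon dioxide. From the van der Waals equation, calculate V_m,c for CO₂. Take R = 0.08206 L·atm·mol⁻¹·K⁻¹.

For a van der Waals gas, V_m,c = 3b.
V_m,c = 3×0.0432 = 0.1296 L/mol

V_m,c ≈ 0.1296 L/mol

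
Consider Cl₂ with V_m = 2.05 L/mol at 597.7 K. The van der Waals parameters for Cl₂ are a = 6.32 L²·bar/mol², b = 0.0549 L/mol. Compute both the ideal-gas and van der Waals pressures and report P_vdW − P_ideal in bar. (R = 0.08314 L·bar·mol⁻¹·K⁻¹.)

Ideal: P_ideal = RT/V_m = (0.08314)(597.7)/2.05 = 24.2404 bar
vdW: P = RT/(V_m − b) − a/V_m² = 49.6928/1.99510 − 6.32/4.20250 = 24.9074 − 1.50387 = 23.4035 bar
ΔP = 23.4035 − 24.2404 = -0.837 bar

ΔP ≈ -0.837 bar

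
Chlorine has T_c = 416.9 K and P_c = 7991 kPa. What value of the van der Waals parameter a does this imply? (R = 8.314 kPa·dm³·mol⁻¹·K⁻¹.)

a ≈ 634.3 kPa·dm⁶/mol²

From T_c = 8a/(27Rb) and P_c = a/(27b²): a = 27 R² T_c²/(64 P_c).
a = 27×(8.314)²×(416.9)²/(64×7991) = 324375164/511424 = 634.3 kPa·dm⁶/mol²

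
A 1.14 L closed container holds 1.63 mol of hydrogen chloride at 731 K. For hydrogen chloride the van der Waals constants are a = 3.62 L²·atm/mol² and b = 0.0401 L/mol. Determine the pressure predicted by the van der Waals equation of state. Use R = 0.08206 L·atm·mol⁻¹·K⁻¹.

P = nRT/(V − nb) − a n²/V²
nRT/(V − nb) = (1.63)(0.08206)(731)/(1.14 − 1.63×0.0401) = 97.777/1.0746 = 90.989 atm
a n²/V² = (3.62)(1.63)²/(1.14)² = 7.4007 atm
P = 90.989 − 7.4007 = 83.59 atm

P ≈ 83.59 atm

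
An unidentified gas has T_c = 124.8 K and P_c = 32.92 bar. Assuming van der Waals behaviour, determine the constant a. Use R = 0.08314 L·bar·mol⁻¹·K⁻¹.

From T_c = 8a/(27Rb) and P_c = a/(27b²): a = 27 R² T_c²/(64 P_c).
a = 27×(0.08314)²×(124.8)²/(64×32.92) = 2906.8/2106.9 = 1.380 L²·bar/mol²

a ≈ 1.380 L²·bar/mol²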